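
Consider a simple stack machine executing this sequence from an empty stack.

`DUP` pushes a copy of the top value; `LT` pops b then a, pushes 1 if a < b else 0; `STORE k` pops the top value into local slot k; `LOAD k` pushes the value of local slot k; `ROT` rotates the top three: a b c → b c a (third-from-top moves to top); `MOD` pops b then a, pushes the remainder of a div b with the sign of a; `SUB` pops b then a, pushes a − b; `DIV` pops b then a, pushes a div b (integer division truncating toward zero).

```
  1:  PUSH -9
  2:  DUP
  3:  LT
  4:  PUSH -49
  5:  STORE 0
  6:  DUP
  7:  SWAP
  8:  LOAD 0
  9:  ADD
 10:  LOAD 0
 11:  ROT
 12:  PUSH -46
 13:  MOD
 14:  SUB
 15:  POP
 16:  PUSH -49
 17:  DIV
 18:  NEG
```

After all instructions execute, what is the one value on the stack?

-1

PUSH -9   [-9]
DUP       [-9, -9]
LT        [0]
PUSH -49  [0, -49]
STORE 0   [0]
DUP       [0, 0]
SWAP      [0, 0]
LOAD 0    [0, 0, -49]
ADD       [0, -49]
LOAD 0    [0, -49, -49]
ROT       [-49, -49, 0]
PUSH -46  [-49, -49, 0, -46]
MOD       [-49, -49, 0]
SUB       [-49, -49]
POP       [-49]
PUSH -49  [-49, -49]
DIV       [1]
NEG       [-1]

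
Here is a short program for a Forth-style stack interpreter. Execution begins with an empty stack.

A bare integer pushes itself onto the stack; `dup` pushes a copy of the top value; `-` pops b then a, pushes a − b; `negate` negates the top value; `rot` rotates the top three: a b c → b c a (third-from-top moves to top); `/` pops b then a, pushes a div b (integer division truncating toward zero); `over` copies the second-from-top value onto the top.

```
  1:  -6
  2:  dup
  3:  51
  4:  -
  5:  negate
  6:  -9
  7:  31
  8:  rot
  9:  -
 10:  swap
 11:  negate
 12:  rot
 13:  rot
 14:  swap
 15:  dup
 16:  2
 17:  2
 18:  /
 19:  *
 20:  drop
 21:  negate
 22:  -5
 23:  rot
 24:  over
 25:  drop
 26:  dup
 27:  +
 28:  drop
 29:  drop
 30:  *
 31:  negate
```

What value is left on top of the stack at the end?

-54

-6     -> -6
dup    -> -6 -6
51     -> -6 -6 51
-      -> -6 -57
negate -> -6 57
-9     -> -6 57 -9
31     -> -6 57 -9 31
rot    -> -6 -9 31 57
-      -> -6 -9 -26
swap   -> -6 -26 -9
negate -> -6 -26 9
rot    -> -26 9 -6
rot    -> 9 -6 -26
swap   -> 9 -26 -6
dup    -> 9 -26 -6 -6
2      -> 9 -26 -6 -6 2
2      -> 9 -26 -6 -6 2 2
/      -> 9 -26 -6 -6 1
*      -> 9 -26 -6 -6
drop   -> 9 -26 -6
negate -> 9 -26 6
-5     -> 9 -26 6 -5
rot    -> 9 6 -5 -26
over   -> 9 6 -5 -26 -5
drop   -> 9 6 -5 -26
dup    -> 9 6 -5 -26 -26
+      -> 9 6 -5 -52
drop   -> 9 6 -5
drop   -> 9 6
*      -> 54
negate -> -54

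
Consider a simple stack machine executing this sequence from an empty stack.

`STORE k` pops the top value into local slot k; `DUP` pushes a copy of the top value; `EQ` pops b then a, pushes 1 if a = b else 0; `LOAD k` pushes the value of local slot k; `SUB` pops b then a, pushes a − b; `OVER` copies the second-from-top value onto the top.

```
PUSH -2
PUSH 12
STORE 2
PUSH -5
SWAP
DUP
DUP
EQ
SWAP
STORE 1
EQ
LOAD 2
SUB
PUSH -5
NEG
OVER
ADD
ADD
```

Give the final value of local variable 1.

-2

PUSH -2  [-2]
PUSH 12  [-2, 12]
STORE 2  [-2]
PUSH -5  [-2, -5]
SWAP     [-5, -2]
DUP      [-5, -2, -2]
DUP      [-5, -2, -2, -2]
EQ       [-5, -2, 1]
SWAP     [-5, 1, -2]
STORE 1  [-5, 1]
EQ       [0]
LOAD 2   [0, 12]
SUB      [-12]
PUSH -5  [-12, -5]
NEG      [-12, 5]
OVER     [-12, 5, -12]
ADD      [-12, -7]
ADD      [-19]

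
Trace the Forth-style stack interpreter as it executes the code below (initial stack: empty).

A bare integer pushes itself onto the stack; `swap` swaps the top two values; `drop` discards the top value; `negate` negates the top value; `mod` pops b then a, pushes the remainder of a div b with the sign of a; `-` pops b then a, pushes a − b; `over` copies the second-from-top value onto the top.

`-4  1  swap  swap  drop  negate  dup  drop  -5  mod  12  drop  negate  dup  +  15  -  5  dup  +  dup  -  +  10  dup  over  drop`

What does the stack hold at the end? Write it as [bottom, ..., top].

[-23, 10, 10]

-4      [-4]
1       [-4, 1]
swap    [1, -4]
swap    [-4, 1]
drop    [-4]
negate  [4]
dup     [4, 4]
drop    [4]
-5      [4, -5]
mod     [4]
12      [4, 12]
drop    [4]
negate  [-4]
dup     [-4, -4]
+       [-8]
15      [-8, 15]
-       [-23]
5       [-23, 5]
dup     [-23, 5, 5]
+       [-23, 10]
dup     [-23, 10, 10]
-       [-23, 0]
+       [-23]
10      [-23, 10]
dup     [-23, 10, 10]
over    [-23, 10, 10, 10]
drop    [-23, 10, 10]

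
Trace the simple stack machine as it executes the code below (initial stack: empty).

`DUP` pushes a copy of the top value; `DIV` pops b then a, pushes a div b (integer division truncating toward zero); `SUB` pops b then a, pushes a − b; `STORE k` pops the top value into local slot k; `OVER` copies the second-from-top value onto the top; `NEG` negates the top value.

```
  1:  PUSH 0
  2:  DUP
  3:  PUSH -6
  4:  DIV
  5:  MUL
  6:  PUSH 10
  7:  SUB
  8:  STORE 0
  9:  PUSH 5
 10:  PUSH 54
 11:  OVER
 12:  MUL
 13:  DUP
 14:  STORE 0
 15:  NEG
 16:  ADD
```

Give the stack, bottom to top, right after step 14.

[5, 270]

PUSH 0  -> [0]
DUP     -> [0, 0]
PUSH -6 -> [0, 0, -6]
DIV     -> [0, 0]
MUL     -> [0]
PUSH 10 -> [0, 10]
SUB     -> [-10]
STORE 0 -> []
PUSH 5  -> [5]
PUSH 54 -> [5, 54]
OVER    -> [5, 54, 5]
MUL     -> [5, 270]
DUP     -> [5, 270, 270]
STORE 0 -> [5, 270]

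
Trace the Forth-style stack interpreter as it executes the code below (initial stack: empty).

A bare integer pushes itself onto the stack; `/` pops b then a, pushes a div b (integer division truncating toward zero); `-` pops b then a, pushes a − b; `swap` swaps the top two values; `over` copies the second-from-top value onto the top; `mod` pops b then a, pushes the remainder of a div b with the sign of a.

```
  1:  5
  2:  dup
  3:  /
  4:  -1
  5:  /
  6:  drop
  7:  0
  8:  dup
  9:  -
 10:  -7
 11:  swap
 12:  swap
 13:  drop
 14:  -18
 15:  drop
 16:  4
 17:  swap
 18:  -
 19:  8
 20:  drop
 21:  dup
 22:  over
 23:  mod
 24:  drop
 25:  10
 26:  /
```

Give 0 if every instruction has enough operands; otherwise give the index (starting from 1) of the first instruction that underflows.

5    → [5]
dup  → [5, 5]
/    → [1]
-1   → [1, -1]
/    → [-1]
drop → []
0    → [0]
dup  → [0, 0]
-    → [0]
-7   → [0, -7]
swap → [-7, 0]
swap → [0, -7]
drop → [0]
-18  → [0, -18]
drop → [0]
4    → [0, 4]
swap → [4, 0]
-    → [4]
8    → [4, 8]
drop → [4]
dup  → [4, 4]
over → [4, 4, 4]
mod  → [4, 0]
drop → [4]
10   → [4, 10]
/    → [0]

0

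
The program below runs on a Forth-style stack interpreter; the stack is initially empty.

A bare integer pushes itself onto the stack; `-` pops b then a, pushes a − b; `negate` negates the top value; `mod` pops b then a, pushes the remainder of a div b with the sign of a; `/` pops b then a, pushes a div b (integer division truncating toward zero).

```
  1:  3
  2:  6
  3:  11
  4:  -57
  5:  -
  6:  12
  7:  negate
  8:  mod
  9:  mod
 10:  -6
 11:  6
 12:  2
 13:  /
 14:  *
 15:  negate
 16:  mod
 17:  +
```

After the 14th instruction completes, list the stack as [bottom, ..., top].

[3, 6, -18]

3       [3]
6       [3, 6]
11      [3, 6, 11]
-57     [3, 6, 11, -57]
-       [3, 6, 68]
12      [3, 6, 68, 12]
negate  [3, 6, 68, -12]
mod     [3, 6, 8]
mod     [3, 6]
-6      [3, 6, -6]
6       [3, 6, -6, 6]
2       [3, 6, -6, 6, 2]
/       [3, 6, -6, 3]
*       [3, 6, -18]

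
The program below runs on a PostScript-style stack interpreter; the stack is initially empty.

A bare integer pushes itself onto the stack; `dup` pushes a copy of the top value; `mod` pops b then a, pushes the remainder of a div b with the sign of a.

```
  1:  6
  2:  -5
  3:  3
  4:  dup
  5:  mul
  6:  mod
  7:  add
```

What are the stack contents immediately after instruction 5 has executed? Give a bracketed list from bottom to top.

[6, -5, 9]

6   : [6]
-5  : [6, -5]
3   : [6, -5, 3]
dup : [6, -5, 3, 3]
mul : [6, -5, 9]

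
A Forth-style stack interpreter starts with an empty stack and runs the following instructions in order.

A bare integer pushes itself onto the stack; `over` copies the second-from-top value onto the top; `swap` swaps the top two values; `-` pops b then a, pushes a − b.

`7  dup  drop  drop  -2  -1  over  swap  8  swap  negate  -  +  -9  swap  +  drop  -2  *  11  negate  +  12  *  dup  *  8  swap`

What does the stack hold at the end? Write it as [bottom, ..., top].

7      : [7]
dup    : [7, 7]
drop   : [7]
drop   : []
-2     : [-2]
-1     : [-2, -1]
over   : [-2, -1, -2]
swap   : [-2, -2, -1]
8      : [-2, -2, -1, 8]
swap   : [-2, -2, 8, -1]
negate : [-2, -2, 8, 1]
-      : [-2, -2, 7]
+      : [-2, 5]
-9     : [-2, 5, -9]
swap   : [-2, -9, 5]
+      : [-2, -4]
drop   : [-2]
-2     : [-2, -2]
*      : [4]
11     : [4, 11]
negate : [4, -11]
+      : [-7]
12     : [-7, 12]
*      : [-84]
dup    : [-84, -84]
*      : [7056]
8      : [7056, 8]
swap   : [8, 7056]

[8, 7056]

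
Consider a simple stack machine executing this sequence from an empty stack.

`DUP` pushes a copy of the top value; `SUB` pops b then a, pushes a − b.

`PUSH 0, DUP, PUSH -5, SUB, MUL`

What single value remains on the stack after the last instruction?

PUSH 0  → 0
DUP     → 0 0
PUSH -5 → 0 0 -5
SUB     → 0 5
MUL     → 0

0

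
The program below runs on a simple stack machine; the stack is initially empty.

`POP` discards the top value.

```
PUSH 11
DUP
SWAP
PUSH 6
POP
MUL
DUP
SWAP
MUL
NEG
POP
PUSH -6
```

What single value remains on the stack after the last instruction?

-6

PUSH 11 → 11
DUP     → 11 11
SWAP    → 11 11
PUSH 6  → 11 11 6
POP     → 11 11
MUL     → 121
DUP     → 121 121
SWAP    → 121 121
MUL     → 14641
NEG     → -14641
POP     → (empty)
PUSH -6 → -6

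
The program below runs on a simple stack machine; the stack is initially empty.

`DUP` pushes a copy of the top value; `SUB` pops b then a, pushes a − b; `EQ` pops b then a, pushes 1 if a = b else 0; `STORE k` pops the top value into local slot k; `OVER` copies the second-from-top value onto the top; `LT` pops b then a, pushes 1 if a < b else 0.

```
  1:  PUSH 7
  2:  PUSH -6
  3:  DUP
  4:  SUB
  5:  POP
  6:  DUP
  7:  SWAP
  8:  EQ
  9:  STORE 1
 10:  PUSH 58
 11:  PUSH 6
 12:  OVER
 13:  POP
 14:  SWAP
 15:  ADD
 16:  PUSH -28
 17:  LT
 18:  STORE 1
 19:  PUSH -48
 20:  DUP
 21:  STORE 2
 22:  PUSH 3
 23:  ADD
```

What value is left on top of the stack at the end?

PUSH 7   → 7
PUSH -6  → 7 -6
DUP      → 7 -6 -6
SUB      → 7 0
POP      → 7
DUP      → 7 7
SWAP     → 7 7
EQ       → 1
STORE 1  → (empty)
PUSH 58  → 58
PUSH 6   → 58 6
OVER     → 58 6 58
POP      → 58 6
SWAP     → 6 58
ADD      → 64
PUSH -28 → 64 -28
LT       → 0
STORE 1  → (empty)
PUSH -48 → -48
DUP      → -48 -48
STORE 2  → -48
PUSH 3   → -48 3
ADD      → -45

-45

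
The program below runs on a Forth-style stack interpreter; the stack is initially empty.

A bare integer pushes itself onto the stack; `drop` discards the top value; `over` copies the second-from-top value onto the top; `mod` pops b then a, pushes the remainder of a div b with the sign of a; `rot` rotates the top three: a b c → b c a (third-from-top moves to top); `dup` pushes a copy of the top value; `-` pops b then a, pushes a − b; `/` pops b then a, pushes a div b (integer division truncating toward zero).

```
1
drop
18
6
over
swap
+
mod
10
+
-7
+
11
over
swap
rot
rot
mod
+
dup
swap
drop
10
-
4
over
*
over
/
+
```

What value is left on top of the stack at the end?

1    -> 1
drop -> (empty)
18   -> 18
6    -> 18 6
over -> 18 6 18
swap -> 18 18 6
+    -> 18 24
mod  -> 18
10   -> 18 10
+    -> 28
-7   -> 28 -7
+    -> 21
11   -> 21 11
over -> 21 11 21
swap -> 21 21 11
rot  -> 21 11 21
rot  -> 11 21 21
mod  -> 11 0
+    -> 11
dup  -> 11 11
swap -> 11 11
drop -> 11
10   -> 11 10
-    -> 1
4    -> 1 4
over -> 1 4 1
*    -> 1 4
over -> 1 4 1
/    -> 1 4
+    -> 5

5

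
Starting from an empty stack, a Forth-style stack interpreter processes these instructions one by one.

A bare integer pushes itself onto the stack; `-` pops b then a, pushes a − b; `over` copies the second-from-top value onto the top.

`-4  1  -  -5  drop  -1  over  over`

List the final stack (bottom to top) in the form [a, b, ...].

-4   : [-4]
1    : [-4, 1]
-    : [-5]
-5   : [-5, -5]
drop : [-5]
-1   : [-5, -1]
over : [-5, -1, -5]
over : [-5, -1, -5, -1]

[-5, -1, -5, -1]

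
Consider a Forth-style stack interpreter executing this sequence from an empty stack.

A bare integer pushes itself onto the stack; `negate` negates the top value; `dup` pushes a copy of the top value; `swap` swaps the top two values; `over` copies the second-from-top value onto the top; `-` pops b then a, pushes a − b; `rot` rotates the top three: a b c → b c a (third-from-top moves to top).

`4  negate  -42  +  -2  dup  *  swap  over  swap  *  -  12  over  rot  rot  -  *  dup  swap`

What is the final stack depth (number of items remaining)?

2

4      -> [4]
negate -> [-4]
-42    -> [-4, -42]
+      -> [-46]
-2     -> [-46, -2]
dup    -> [-46, -2, -2]
*      -> [-46, 4]
swap   -> [4, -46]
over   -> [4, -46, 4]
swap   -> [4, 4, -46]
*      -> [4, -184]
-      -> [188]
12     -> [188, 12]
over   -> [188, 12, 188]
rot    -> [12, 188, 188]
rot    -> [188, 188, 12]
-      -> [188, 176]
*      -> [33088]
dup    -> [33088, 33088]
swap   -> [33088, 33088]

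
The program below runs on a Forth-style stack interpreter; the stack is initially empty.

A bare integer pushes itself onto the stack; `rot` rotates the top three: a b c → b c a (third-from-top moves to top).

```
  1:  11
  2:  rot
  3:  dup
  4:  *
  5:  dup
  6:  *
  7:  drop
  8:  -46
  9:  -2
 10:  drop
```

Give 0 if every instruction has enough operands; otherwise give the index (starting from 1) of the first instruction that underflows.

2

11 → 11
rot  — needs 3 operands, stack has 1 → underflow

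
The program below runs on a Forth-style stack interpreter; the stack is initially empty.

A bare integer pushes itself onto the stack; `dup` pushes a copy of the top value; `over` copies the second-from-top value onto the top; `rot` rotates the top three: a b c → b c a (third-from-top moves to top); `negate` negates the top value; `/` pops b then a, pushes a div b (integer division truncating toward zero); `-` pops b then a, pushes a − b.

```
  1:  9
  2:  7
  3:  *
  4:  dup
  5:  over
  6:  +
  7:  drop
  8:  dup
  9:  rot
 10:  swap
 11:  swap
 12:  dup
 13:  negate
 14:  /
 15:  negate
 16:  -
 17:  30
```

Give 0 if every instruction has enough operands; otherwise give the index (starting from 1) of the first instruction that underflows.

9    -> [9]
7    -> [9, 7]
*    -> [63]
dup  -> [63, 63]
over -> [63, 63, 63]
+    -> [63, 126]
drop -> [63]
dup  -> [63, 63]
rot  — needs 3 operands, stack has 2 → underflow

9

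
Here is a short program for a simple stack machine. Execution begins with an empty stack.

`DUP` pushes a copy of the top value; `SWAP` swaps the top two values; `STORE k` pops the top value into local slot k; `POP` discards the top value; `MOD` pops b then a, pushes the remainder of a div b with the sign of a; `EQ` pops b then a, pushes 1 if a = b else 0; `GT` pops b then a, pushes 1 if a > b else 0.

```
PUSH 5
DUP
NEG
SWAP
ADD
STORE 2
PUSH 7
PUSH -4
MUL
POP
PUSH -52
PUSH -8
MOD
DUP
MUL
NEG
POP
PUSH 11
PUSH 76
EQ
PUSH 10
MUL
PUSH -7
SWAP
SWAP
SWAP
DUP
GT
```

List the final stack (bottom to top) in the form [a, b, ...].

PUSH 5    5
DUP       5 5
NEG       5 -5
SWAP      -5 5
ADD       0
STORE 2   (empty)
PUSH 7    7
PUSH -4   7 -4
MUL       -28
POP       (empty)
PUSH -52  -52
PUSH -8   -52 -8
MOD       -4
DUP       -4 -4
MUL       16
NEG       -16
POP       (empty)
PUSH 11   11
PUSH 76   11 76
EQ        0
PUSH 10   0 10
MUL       0
PUSH -7   0 -7
SWAP      -7 0
SWAP      0 -7
SWAP      -7 0
DUP       -7 0 0
GT        -7 0

[-7, 0]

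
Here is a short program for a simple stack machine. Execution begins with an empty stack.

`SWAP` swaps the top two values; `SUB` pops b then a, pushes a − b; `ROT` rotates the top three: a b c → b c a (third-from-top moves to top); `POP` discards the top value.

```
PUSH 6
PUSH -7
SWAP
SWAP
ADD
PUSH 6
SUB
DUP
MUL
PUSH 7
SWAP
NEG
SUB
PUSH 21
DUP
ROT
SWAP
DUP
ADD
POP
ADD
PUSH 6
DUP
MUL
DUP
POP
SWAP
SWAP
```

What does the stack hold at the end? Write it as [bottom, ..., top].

PUSH 6   [6]
PUSH -7  [6, -7]
SWAP     [-7, 6]
SWAP     [6, -7]
ADD      [-1]
PUSH 6   [-1, 6]
SUB      [-7]
DUP      [-7, -7]
MUL      [49]
PUSH 7   [49, 7]
SWAP     [7, 49]
NEG      [7, -49]
SUB      [56]
PUSH 21  [56, 21]
DUP      [56, 21, 21]
ROT      [21, 21, 56]
SWAP     [21, 56, 21]
DUP      [21, 56, 21, 21]
ADD      [21, 56, 42]
POP      [21, 56]
ADD      [77]
PUSH 6   [77, 6]
DUP      [77, 6, 6]
MUL      [77, 36]
DUP      [77, 36, 36]
POP      [77, 36]
SWAP     [36, 77]
SWAP     [77, 36]

[77, 36]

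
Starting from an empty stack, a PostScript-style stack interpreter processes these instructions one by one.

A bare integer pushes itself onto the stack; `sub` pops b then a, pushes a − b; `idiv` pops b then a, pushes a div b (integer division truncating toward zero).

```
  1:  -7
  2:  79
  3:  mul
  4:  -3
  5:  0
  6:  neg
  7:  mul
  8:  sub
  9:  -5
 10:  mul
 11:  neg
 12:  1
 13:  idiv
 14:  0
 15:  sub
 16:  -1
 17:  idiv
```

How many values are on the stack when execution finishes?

-7   : -7
79   : -7 79
mul  : -553
-3   : -553 -3
0    : -553 -3 0
neg  : -553 -3 0
mul  : -553 0
sub  : -553
-5   : -553 -5
mul  : 2765
neg  : -2765
1    : -2765 1
idiv : -2765
0    : -2765 0
sub  : -2765
-1   : -2765 -1
idiv : 2765

1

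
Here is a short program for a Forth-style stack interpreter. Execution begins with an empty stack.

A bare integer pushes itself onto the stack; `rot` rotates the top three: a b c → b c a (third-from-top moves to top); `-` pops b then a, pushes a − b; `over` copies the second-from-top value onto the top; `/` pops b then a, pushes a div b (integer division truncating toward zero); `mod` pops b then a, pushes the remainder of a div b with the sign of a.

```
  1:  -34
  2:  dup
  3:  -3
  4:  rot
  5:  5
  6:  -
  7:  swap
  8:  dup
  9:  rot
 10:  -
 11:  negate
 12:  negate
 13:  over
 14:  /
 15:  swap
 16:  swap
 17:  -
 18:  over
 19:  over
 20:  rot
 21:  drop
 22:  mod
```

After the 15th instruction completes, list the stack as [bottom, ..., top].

-34    : -34
dup    : -34 -34
-3     : -34 -34 -3
rot    : -34 -3 -34
5      : -34 -3 -34 5
-      : -34 -3 -39
swap   : -34 -39 -3
dup    : -34 -39 -3 -3
rot    : -34 -3 -3 -39
-      : -34 -3 36
negate : -34 -3 -36
negate : -34 -3 36
over   : -34 -3 36 -3
/      : -34 -3 -12
swap   : -34 -12 -3

[-34, -12, -3]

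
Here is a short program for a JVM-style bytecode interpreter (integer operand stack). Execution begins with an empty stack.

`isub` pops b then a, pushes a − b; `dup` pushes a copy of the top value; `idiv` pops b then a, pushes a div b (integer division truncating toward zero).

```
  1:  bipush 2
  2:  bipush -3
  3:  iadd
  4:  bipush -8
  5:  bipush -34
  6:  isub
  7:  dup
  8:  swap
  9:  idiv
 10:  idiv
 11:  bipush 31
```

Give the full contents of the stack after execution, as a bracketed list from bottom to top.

bipush 2   : [2]
bipush -3  : [2, -3]
iadd       : [-1]
bipush -8  : [-1, -8]
bipush -34 : [-1, -8, -34]
isub       : [-1, 26]
dup        : [-1, 26, 26]
swap       : [-1, 26, 26]
idiv       : [-1, 1]
idiv       : [-1]
bipush 31  : [-1, 31]

[-1, 31]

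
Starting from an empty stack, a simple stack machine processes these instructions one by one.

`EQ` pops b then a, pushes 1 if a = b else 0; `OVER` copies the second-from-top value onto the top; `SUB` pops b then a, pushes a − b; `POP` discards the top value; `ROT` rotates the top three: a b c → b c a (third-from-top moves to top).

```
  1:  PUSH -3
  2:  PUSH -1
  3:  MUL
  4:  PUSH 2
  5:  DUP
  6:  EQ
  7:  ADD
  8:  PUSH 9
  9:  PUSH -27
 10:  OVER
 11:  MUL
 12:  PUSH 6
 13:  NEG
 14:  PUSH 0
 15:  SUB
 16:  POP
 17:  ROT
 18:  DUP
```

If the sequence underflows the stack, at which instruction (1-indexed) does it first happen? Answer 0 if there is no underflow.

0

PUSH -3  -> [-3]
PUSH -1  -> [-3, -1]
MUL      -> [3]
PUSH 2   -> [3, 2]
DUP      -> [3, 2, 2]
EQ       -> [3, 1]
ADD      -> [4]
PUSH 9   -> [4, 9]
PUSH -27 -> [4, 9, -27]
OVER     -> [4, 9, -27, 9]
MUL      -> [4, 9, -243]
PUSH 6   -> [4, 9, -243, 6]
NEG      -> [4, 9, -243, -6]
PUSH 0   -> [4, 9, -243, -6, 0]
SUB      -> [4, 9, -243, -6]
POP      -> [4, 9, -243]
ROT      -> [9, -243, 4]
DUP      -> [9, -243, 4, 4]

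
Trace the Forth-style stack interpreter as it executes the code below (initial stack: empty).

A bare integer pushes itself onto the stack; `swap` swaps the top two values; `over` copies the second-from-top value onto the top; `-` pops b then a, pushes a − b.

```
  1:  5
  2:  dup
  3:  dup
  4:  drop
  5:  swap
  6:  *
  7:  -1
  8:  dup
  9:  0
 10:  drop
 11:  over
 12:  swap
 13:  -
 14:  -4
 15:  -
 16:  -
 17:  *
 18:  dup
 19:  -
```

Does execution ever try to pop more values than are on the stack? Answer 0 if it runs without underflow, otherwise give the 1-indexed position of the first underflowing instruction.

0

5    : [5]
dup  : [5, 5]
dup  : [5, 5, 5]
drop : [5, 5]
swap : [5, 5]
*    : [25]
-1   : [25, -1]
dup  : [25, -1, -1]
0    : [25, -1, -1, 0]
drop : [25, -1, -1]
over : [25, -1, -1, -1]
swap : [25, -1, -1, -1]
-    : [25, -1, 0]
-4   : [25, -1, 0, -4]
-    : [25, -1, 4]
-    : [25, -5]
*    : [-125]
dup  : [-125, -125]
-    : [0]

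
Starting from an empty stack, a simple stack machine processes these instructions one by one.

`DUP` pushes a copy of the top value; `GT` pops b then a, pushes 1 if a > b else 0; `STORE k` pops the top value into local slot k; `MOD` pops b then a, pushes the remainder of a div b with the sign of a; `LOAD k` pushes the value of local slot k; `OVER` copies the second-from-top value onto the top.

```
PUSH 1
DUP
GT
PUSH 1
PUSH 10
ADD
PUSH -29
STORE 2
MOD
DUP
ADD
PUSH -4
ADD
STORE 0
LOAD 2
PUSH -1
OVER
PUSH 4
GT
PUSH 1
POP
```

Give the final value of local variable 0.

-4

PUSH 1    [1]
DUP       [1, 1]
GT        [0]
PUSH 1    [0, 1]
PUSH 10   [0, 1, 10]
ADD       [0, 11]
PUSH -29  [0, 11, -29]
STORE 2   [0, 11]
MOD       [0]
DUP       [0, 0]
ADD       [0]
PUSH -4   [0, -4]
ADD       [-4]
STORE 0   []
LOAD 2    [-29]
PUSH -1   [-29, -1]
OVER      [-29, -1, -29]
PUSH 4    [-29, -1, -29, 4]
GT        [-29, -1, 0]
PUSH 1    [-29, -1, 0, 1]
POP       [-29, -1, 0]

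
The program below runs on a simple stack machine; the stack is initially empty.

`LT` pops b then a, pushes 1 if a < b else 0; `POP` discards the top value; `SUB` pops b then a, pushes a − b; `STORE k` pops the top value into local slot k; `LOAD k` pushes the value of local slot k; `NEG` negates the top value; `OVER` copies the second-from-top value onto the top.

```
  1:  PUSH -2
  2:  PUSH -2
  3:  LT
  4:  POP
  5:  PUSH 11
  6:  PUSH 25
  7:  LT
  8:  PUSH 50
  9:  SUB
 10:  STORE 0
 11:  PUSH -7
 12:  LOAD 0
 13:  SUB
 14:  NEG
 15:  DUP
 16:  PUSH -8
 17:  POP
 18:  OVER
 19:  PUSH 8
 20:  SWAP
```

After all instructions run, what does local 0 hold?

PUSH -2 → [-2]
PUSH -2 → [-2, -2]
LT      → [0]
POP     → []
PUSH 11 → [11]
PUSH 25 → [11, 25]
LT      → [1]
PUSH 50 → [1, 50]
SUB     → [-49]
STORE 0 → []
PUSH -7 → [-7]
LOAD 0  → [-7, -49]
SUB     → [42]
NEG     → [-42]
DUP     → [-42, -42]
PUSH -8 → [-42, -42, -8]
POP     → [-42, -42]
OVER    → [-42, -42, -42]
PUSH 8  → [-42, -42, -42, 8]
SWAP    → [-42, -42, 8, -42]

-49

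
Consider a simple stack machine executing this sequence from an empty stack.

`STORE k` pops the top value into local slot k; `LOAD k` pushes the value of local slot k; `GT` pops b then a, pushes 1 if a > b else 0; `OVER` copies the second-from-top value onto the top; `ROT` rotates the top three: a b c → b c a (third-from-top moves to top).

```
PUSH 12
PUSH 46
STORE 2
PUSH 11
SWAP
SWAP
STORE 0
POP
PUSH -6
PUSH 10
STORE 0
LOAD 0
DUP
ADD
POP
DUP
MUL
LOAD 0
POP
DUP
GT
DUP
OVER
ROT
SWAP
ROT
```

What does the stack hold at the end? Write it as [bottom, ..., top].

PUSH 12 : [12]
PUSH 46 : [12, 46]
STORE 2 : [12]
PUSH 11 : [12, 11]
SWAP    : [11, 12]
SWAP    : [12, 11]
STORE 0 : [12]
POP     : []
PUSH -6 : [-6]
PUSH 10 : [-6, 10]
STORE 0 : [-6]
LOAD 0  : [-6, 10]
DUP     : [-6, 10, 10]
ADD     : [-6, 20]
POP     : [-6]
DUP     : [-6, -6]
MUL     : [36]
LOAD 0  : [36, 10]
POP     : [36]
DUP     : [36, 36]
GT      : [0]
DUP     : [0, 0]
OVER    : [0, 0, 0]
ROT     : [0, 0, 0]
SWAP    : [0, 0, 0]
ROT     : [0, 0, 0]

[0, 0, 0]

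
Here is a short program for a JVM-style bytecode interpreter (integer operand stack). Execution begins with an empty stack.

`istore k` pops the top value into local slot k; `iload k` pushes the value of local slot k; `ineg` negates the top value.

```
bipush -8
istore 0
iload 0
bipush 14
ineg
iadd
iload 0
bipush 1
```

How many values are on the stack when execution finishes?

3

bipush -8  -8
istore 0   (empty)
iload 0    -8
bipush 14  -8 14
ineg       -8 -14
iadd       -22
iload 0    -22 -8
bipush 1   -22 -8 1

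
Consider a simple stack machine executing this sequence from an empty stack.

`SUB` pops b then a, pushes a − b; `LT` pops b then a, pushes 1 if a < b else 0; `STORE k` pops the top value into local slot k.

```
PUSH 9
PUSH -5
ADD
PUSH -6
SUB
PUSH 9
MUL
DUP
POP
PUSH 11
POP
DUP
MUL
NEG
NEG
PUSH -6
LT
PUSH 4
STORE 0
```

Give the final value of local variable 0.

PUSH 9  → [9]
PUSH -5 → [9, -5]
ADD     → [4]
PUSH -6 → [4, -6]
SUB     → [10]
PUSH 9  → [10, 9]
MUL     → [90]
DUP     → [90, 90]
POP     → [90]
PUSH 11 → [90, 11]
POP     → [90]
DUP     → [90, 90]
MUL     → [8100]
NEG     → [-8100]
NEG     → [8100]
PUSH -6 → [8100, -6]
LT      → [0]
PUSH 4  → [0, 4]
STORE 0 → [0]

4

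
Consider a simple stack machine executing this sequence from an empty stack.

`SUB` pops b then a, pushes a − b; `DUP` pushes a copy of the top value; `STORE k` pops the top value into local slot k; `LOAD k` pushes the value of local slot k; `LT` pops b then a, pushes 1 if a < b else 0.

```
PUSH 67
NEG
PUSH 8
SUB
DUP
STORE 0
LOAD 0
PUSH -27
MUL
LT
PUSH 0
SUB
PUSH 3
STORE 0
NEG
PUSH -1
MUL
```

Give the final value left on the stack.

1

PUSH 67  -> 67
NEG      -> -67
PUSH 8   -> -67 8
SUB      -> -75
DUP      -> -75 -75
STORE 0  -> -75
LOAD 0   -> -75 -75
PUSH -27 -> -75 -75 -27
MUL      -> -75 2025
LT       -> 1
PUSH 0   -> 1 0
SUB      -> 1
PUSH 3   -> 1 3
STORE 0  -> 1
NEG      -> -1
PUSH -1  -> -1 -1
MUL      -> 1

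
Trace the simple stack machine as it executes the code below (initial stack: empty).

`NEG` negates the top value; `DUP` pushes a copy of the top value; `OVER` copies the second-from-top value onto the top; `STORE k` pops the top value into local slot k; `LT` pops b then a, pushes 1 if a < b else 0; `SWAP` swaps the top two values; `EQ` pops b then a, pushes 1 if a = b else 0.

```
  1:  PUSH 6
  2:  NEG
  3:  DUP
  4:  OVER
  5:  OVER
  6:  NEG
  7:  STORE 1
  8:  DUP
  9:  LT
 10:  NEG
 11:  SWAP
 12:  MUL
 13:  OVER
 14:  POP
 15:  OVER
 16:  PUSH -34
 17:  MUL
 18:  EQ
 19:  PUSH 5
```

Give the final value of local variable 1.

PUSH 6    6
NEG       -6
DUP       -6 -6
OVER      -6 -6 -6
OVER      -6 -6 -6 -6
NEG       -6 -6 -6 6
STORE 1   -6 -6 -6
DUP       -6 -6 -6 -6
LT        -6 -6 0
NEG       -6 -6 0
SWAP      -6 0 -6
MUL       -6 0
OVER      -6 0 -6
POP       -6 0
OVER      -6 0 -6
PUSH -34  -6 0 -6 -34
MUL       -6 0 204
EQ        -6 0
PUSH 5    -6 0 5

6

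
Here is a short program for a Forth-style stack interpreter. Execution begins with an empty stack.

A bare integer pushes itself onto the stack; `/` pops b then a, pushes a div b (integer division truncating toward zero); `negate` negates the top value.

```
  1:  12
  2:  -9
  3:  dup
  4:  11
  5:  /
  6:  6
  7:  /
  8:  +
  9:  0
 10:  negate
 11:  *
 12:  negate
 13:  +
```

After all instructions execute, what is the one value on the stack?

12

12     -> [12]
-9     -> [12, -9]
dup    -> [12, -9, -9]
11     -> [12, -9, -9, 11]
/      -> [12, -9, 0]
6      -> [12, -9, 0, 6]
/      -> [12, -9, 0]
+      -> [12, -9]
0      -> [12, -9, 0]
negate -> [12, -9, 0]
*      -> [12, 0]
negate -> [12, 0]
+      -> [12]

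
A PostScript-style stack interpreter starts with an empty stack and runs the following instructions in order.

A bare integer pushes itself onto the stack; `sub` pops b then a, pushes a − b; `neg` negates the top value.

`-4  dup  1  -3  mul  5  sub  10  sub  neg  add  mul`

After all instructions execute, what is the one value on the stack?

-56

-4   [-4]
dup  [-4, -4]
1    [-4, -4, 1]
-3   [-4, -4, 1, -3]
mul  [-4, -4, -3]
5    [-4, -4, -3, 5]
sub  [-4, -4, -8]
10   [-4, -4, -8, 10]
sub  [-4, -4, -18]
neg  [-4, -4, 18]
add  [-4, 14]
mul  [-56]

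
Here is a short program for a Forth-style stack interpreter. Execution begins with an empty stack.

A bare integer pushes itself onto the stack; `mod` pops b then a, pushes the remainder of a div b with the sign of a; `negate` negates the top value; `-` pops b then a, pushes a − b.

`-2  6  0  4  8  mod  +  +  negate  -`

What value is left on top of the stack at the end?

-2     -> -2
6      -> -2 6
0      -> -2 6 0
4      -> -2 6 0 4
8      -> -2 6 0 4 8
mod    -> -2 6 0 4
+      -> -2 6 4
+      -> -2 10
negate -> -2 -10
-      -> 8

8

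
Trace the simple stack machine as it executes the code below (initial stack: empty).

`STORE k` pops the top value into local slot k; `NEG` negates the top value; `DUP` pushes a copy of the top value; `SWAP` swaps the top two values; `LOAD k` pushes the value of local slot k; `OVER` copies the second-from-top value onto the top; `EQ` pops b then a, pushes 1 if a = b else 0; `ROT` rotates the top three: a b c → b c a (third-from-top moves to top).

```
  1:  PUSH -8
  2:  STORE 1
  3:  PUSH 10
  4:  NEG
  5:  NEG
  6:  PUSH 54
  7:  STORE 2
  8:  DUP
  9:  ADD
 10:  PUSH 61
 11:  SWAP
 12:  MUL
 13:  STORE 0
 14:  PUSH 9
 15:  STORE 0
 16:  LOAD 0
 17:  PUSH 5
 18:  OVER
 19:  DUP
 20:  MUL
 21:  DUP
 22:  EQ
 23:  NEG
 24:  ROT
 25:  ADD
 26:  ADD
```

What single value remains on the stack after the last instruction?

PUSH -8 → [-8]
STORE 1 → []
PUSH 10 → [10]
NEG     → [-10]
NEG     → [10]
PUSH 54 → [10, 54]
STORE 2 → [10]
DUP     → [10, 10]
ADD     → [20]
PUSH 61 → [20, 61]
SWAP    → [61, 20]
MUL     → [1220]
STORE 0 → []
PUSH 9  → [9]
STORE 0 → []
LOAD 0  → [9]
PUSH 5  → [9, 5]
OVER    → [9, 5, 9]
DUP     → [9, 5, 9, 9]
MUL     → [9, 5, 81]
DUP     → [9, 5, 81, 81]
EQ      → [9, 5, 1]
NEG     → [9, 5, -1]
ROT     → [5, -1, 9]
ADD     → [5, 8]
ADD     → [13]

13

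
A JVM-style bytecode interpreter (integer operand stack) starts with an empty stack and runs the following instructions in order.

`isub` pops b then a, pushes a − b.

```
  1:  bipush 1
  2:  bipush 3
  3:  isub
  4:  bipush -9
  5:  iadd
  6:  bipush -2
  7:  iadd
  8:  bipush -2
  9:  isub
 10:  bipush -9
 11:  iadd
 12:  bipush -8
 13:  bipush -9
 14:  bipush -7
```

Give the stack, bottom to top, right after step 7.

[-13]

bipush 1   1
bipush 3   1 3
isub       -2
bipush -9  -2 -9
iadd       -11
bipush -2  -11 -2
iadd       -13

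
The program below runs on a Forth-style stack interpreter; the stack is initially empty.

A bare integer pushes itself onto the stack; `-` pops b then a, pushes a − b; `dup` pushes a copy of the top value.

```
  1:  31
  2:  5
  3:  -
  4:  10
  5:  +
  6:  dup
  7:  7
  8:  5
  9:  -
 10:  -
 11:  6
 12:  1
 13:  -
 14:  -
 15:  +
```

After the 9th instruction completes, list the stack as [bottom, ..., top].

31  : [31]
5   : [31, 5]
-   : [26]
10  : [26, 10]
+   : [36]
dup : [36, 36]
7   : [36, 36, 7]
5   : [36, 36, 7, 5]
-   : [36, 36, 2]

[36, 36, 2]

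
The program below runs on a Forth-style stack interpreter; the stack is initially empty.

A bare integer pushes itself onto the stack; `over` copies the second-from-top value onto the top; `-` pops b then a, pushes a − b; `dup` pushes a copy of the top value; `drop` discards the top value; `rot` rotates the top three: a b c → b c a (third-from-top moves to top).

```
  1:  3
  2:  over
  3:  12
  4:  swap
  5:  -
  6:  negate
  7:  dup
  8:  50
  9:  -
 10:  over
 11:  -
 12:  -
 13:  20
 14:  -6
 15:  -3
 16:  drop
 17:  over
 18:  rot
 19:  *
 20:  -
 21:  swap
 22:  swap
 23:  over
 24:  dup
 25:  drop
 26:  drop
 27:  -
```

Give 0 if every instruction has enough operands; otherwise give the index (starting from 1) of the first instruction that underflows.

2

3 → 3
over  — needs 2 operands, stack has 1 → underflow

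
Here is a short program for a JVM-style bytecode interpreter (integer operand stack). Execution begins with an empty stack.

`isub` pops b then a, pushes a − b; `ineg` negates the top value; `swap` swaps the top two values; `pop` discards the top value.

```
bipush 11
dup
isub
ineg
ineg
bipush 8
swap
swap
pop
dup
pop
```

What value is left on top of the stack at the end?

0

bipush 11 -> 11
dup       -> 11 11
isub      -> 0
ineg      -> 0
ineg      -> 0
bipush 8  -> 0 8
swap      -> 8 0
swap      -> 0 8
pop       -> 0
dup       -> 0 0
pop       -> 0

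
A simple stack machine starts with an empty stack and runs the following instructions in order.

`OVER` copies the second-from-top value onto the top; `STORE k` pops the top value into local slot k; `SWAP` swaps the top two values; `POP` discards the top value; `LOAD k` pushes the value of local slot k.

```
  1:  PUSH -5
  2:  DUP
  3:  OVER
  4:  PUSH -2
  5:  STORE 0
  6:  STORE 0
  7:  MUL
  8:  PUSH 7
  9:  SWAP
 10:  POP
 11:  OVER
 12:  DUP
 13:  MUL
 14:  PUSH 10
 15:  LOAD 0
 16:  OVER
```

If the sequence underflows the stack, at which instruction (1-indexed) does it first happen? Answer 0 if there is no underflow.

PUSH -5 → [-5]
DUP     → [-5, -5]
OVER    → [-5, -5, -5]
PUSH -2 → [-5, -5, -5, -2]
STORE 0 → [-5, -5, -5]
STORE 0 → [-5, -5]
MUL     → [25]
PUSH 7  → [25, 7]
SWAP    → [7, 25]
POP     → [7]
OVER  — needs 2 operands, stack has 1 → underflow

11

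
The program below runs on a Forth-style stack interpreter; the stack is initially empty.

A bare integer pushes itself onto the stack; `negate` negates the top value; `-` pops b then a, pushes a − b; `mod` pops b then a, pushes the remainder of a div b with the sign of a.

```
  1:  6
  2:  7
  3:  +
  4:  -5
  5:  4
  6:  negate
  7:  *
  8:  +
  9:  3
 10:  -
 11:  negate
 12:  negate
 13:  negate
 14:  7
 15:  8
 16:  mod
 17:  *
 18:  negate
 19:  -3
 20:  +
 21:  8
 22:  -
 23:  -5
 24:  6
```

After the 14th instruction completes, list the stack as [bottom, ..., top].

6      -> [6]
7      -> [6, 7]
+      -> [13]
-5     -> [13, -5]
4      -> [13, -5, 4]
negate -> [13, -5, -4]
*      -> [13, 20]
+      -> [33]
3      -> [33, 3]
-      -> [30]
negate -> [-30]
negate -> [30]
negate -> [-30]
7      -> [-30, 7]

[-30, 7]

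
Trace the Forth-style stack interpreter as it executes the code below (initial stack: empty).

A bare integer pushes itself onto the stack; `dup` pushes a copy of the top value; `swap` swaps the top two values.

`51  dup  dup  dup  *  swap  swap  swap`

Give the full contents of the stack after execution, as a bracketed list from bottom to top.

[51, 2601, 51]

51   -> [51]
dup  -> [51, 51]
dup  -> [51, 51, 51]
dup  -> [51, 51, 51, 51]
*    -> [51, 51, 2601]
swap -> [51, 2601, 51]
swap -> [51, 51, 2601]
swap -> [51, 2601, 51]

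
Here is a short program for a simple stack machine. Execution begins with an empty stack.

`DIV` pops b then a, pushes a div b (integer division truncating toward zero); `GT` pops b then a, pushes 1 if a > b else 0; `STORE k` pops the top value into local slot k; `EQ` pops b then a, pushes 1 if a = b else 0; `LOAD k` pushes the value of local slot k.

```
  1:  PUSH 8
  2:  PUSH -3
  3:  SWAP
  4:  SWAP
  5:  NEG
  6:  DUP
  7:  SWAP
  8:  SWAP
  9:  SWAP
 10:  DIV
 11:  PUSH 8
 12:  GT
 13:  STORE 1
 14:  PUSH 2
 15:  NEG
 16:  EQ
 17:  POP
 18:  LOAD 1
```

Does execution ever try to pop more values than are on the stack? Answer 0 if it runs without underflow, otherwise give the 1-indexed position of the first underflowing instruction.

0

PUSH 8  -> [8]
PUSH -3 -> [8, -3]
SWAP    -> [-3, 8]
SWAP    -> [8, -3]
NEG     -> [8, 3]
DUP     -> [8, 3, 3]
SWAP    -> [8, 3, 3]
SWAP    -> [8, 3, 3]
SWAP    -> [8, 3, 3]
DIV     -> [8, 1]
PUSH 8  -> [8, 1, 8]
GT      -> [8, 0]
STORE 1 -> [8]
PUSH 2  -> [8, 2]
NEG     -> [8, -2]
EQ      -> [0]
POP     -> []
LOAD 1  -> [0]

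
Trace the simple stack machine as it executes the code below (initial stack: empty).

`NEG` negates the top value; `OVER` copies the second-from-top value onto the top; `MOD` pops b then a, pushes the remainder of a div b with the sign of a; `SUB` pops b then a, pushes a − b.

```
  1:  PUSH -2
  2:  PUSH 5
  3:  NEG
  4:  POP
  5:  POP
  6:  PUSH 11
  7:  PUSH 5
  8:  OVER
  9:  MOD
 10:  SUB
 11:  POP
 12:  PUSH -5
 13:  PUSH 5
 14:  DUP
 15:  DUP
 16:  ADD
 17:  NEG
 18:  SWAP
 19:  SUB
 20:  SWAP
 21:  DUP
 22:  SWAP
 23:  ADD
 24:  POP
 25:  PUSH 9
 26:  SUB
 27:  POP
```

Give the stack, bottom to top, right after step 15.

[-5, 5, 5, 5]

PUSH -2 -> [-2]
PUSH 5  -> [-2, 5]
NEG     -> [-2, -5]
POP     -> [-2]
POP     -> []
PUSH 11 -> [11]
PUSH 5  -> [11, 5]
OVER    -> [11, 5, 11]
MOD     -> [11, 5]
SUB     -> [6]
POP     -> []
PUSH -5 -> [-5]
PUSH 5  -> [-5, 5]
DUP     -> [-5, 5, 5]
DUP     -> [-5, 5, 5, 5]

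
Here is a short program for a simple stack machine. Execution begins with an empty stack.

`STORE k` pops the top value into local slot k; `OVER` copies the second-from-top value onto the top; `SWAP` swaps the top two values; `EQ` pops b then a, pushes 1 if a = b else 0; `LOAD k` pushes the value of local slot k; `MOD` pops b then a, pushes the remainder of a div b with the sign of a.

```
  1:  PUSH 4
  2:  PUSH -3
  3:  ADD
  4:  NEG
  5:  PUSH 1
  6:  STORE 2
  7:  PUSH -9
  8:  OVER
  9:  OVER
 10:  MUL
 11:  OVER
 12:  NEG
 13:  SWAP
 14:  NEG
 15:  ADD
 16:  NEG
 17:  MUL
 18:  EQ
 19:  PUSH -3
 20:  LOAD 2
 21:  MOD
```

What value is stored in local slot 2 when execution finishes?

1

PUSH 4   4
PUSH -3  4 -3
ADD      1
NEG      -1
PUSH 1   -1 1
STORE 2  -1
PUSH -9  -1 -9
OVER     -1 -9 -1
OVER     -1 -9 -1 -9
MUL      -1 -9 9
OVER     -1 -9 9 -9
NEG      -1 -9 9 9
SWAP     -1 -9 9 9
NEG      -1 -9 9 -9
ADD      -1 -9 0
NEG      -1 -9 0
MUL      -1 0
EQ       0
PUSH -3  0 -3
LOAD 2   0 -3 1
MOD      0 0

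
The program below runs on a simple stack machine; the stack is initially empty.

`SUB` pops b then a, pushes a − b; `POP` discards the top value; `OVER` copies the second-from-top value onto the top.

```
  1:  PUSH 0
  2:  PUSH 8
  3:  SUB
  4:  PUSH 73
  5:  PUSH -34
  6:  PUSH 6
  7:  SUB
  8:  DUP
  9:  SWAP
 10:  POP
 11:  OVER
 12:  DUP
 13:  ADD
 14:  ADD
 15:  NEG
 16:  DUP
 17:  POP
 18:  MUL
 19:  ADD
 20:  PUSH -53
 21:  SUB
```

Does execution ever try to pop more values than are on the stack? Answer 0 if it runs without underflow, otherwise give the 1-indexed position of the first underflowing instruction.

PUSH 0    [0]
PUSH 8    [0, 8]
SUB       [-8]
PUSH 73   [-8, 73]
PUSH -34  [-8, 73, -34]
PUSH 6    [-8, 73, -34, 6]
SUB       [-8, 73, -40]
DUP       [-8, 73, -40, -40]
SWAP      [-8, 73, -40, -40]
POP       [-8, 73, -40]
OVER      [-8, 73, -40, 73]
DUP       [-8, 73, -40, 73, 73]
ADD       [-8, 73, -40, 146]
ADD       [-8, 73, 106]
NEG       [-8, 73, -106]
DUP       [-8, 73, -106, -106]
POP       [-8, 73, -106]
MUL       [-8, -7738]
ADD       [-7746]
PUSH -53  [-7746, -53]
SUB       [-7693]

0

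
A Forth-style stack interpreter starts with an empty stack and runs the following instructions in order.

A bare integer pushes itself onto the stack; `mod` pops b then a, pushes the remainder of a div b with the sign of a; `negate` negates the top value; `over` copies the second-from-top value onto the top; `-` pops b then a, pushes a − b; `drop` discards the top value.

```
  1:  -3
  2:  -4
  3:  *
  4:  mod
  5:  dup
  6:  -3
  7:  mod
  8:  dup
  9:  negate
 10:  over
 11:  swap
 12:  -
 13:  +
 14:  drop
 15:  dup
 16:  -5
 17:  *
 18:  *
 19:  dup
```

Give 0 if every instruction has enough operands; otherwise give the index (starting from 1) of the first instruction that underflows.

4

-3 -> -3
-4 -> -3 -4
*  -> 12
mod  — needs 2 operands, stack has 1 → underflow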